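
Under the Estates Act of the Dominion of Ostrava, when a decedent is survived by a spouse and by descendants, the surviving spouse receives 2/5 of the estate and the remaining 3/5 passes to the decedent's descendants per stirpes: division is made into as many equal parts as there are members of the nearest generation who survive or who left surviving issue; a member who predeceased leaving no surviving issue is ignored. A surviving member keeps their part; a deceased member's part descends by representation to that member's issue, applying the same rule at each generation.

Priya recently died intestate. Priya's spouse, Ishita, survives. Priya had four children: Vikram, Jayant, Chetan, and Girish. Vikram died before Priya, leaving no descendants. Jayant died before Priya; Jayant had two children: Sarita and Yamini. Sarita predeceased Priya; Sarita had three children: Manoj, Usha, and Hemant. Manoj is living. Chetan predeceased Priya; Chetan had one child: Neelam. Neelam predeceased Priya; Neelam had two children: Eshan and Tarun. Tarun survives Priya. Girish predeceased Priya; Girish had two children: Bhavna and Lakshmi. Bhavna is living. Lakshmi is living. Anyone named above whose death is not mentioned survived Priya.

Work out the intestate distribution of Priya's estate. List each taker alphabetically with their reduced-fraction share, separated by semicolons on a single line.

Ishita, as surviving spouse, takes 2/5.
The remaining 3/5 passes to Priya's descendants per stirpes.
Vikram left no surviving issue, so that branch lapses and is disregarded.
The 3/5 is divided into 3 equal shares of 1/5 among Jayant, Chetan, Girish.
Jayant predeceased; the 1/5 allotted to Jayant's branch passes to Jayant's issue by representation.
The 1/5 is divided into 2 equal shares of 1/10 among Sarita, Yamini.
Sarita predeceased; the 1/10 allotted to Sarita's branch passes to Sarita's issue by representation.
The 1/10 is divided into 3 equal shares of 1/30 among Manoj, Usha, Hemant.
Manoj is living and takes 1/30.
Usha is living and takes 1/30.
Hemant is living and takes 1/30.
Yamini is living and takes 1/10.
Chetan predeceased; the 1/5 allotted to Chetan's branch passes to Chetan's issue by representation.
Neelam's line is the sole branch at this level, so the full 1/5 passes to Neelam's issue by representation.
The 1/5 is divided into 2 equal shares of 1/10 among Eshan, Tarun.
Eshan is living and takes 1/10.
Tarun is living and takes 1/10.
Girish predeceased; the 1/5 allotted to Girish's branch passes to Girish's issue by representation.
The 1/5 is divided into 2 equal shares of 1/10 among Bhavna, Lakshmi.
Bhavna is living and takes 1/10.
Lakshmi is living and takes 1/10.

Bhavna 1/10; Eshan 1/10; Hemant 1/30; Ishita 2/5; Lakshmi 1/10; Manoj 1/30; Tarun 1/10; Usha 1/30; Yamini 1/10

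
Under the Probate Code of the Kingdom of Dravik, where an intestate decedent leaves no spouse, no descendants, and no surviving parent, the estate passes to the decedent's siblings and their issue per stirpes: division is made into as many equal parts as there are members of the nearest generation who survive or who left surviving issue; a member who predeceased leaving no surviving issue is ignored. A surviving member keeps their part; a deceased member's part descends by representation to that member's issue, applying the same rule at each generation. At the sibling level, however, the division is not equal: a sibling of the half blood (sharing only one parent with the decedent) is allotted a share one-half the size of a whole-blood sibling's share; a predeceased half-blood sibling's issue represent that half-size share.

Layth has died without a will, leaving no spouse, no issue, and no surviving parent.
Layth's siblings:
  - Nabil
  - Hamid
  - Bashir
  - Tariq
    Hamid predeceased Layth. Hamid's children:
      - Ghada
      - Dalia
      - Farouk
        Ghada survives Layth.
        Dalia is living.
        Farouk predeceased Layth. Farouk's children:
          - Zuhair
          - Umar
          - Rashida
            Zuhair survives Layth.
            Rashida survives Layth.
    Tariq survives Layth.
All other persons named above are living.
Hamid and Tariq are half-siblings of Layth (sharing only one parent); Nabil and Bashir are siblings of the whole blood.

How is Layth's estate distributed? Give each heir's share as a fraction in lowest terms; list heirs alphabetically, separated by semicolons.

Bashir 1/3; Dalia 1/18; Ghada 1/18; Nabil 1/3; Rashida 1/54; Tariq 1/6; Umar 1/54; Zuhair 1/54

No spouse, descendants, or parent survives, so the estate passes to Layth's siblings per stirpes.
Half-blood siblings count for one-half the weight of whole-blood siblings at the initial division.
Dividing 1 in proportion to weights (total weight 3): Nabil (weight 1) → 1/3; Hamid (weight 1/2) → 1/6; Bashir (weight 1) → 1/3; Tariq (weight 1/2) → 1/6.
Nabil is living and takes 1/3.
Hamid predeceased; the 1/6 allotted to Hamid's branch passes to Hamid's issue by representation.
The 1/6 is divided into 3 equal shares of 1/18 among Ghada, Dalia, Farouk.
Ghada is living and takes 1/18.
Dalia is living and takes 1/18.
Farouk predeceased; the 1/18 allotted to Farouk's branch passes to Farouk's issue by representation.
The 1/18 is divided into 3 equal shares of 1/54 among Zuhair, Umar, Rashida.
Zuhair is living and takes 1/54.
Umar is living and takes 1/54.
Rashida is living and takes 1/54.
Bashir is living and takes 1/3.
Tariq is living and takes 1/6.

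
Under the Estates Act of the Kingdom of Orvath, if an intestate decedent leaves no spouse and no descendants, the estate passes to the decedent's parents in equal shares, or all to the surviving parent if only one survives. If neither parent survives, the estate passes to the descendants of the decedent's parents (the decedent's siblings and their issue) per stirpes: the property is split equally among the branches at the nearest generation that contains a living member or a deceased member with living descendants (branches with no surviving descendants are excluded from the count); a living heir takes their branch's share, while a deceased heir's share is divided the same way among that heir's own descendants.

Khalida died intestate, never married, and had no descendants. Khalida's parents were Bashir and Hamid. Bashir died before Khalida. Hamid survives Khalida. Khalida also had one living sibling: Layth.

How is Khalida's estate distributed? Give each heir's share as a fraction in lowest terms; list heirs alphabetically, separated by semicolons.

Hamid 1

Only one parent, Hamid, survives, so Hamid takes the entire estate. The siblings take nothing because a surviving parent has priority.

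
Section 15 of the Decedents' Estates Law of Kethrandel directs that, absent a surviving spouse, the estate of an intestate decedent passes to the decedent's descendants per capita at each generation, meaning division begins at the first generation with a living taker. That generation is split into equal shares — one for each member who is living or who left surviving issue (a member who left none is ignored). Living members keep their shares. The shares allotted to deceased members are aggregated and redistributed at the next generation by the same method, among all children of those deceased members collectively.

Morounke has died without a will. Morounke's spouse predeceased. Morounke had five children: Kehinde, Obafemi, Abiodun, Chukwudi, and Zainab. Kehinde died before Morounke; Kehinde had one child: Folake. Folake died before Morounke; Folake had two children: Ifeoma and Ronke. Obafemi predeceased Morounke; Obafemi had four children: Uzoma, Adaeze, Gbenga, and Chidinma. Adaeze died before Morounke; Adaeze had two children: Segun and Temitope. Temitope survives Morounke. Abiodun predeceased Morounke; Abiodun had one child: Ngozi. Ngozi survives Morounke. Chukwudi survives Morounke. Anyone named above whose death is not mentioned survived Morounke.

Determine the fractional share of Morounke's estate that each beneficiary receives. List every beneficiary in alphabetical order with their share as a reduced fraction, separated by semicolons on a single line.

There is no surviving spouse, so the entire estate passes to Morounke's descendants per capita at each generation.
At generation 1 (Kehinde, Obafemi, Abiodun, Chukwudi, Zainab) there are 5 shares of (1)/5 = 1/5 each.
Living: Chukwudi and Zainab — each takes 1/5.
Deceased: Kehinde, Obafemi, and Abiodun. Their combined 3/5 is pooled and carried to generation 2.
At generation 2 (Folake, Uzoma, Adaeze, Gbenga, Chidinma, Ngozi) there are 6 shares of (3/5)/6 = 1/10 each.
Living: Uzoma, Gbenga, Chidinma, and Ngozi — each takes 1/10.
Deceased: Folake and Adaeze. Their combined 1/5 is pooled and carried to generation 3.
At generation 3 (Ifeoma, Ronke, Segun, Temitope) there are 4 shares of (1/5)/4 = 1/20 each.
Living: Ifeoma, Ronke, Segun, and Temitope — each takes 1/20.

Chidinma 1/10; Chukwudi 1/5; Gbenga 1/10; Ifeoma 1/20; Ngozi 1/10; Ronke 1/20; Segun 1/20; Temitope 1/20; Uzoma 1/10; Zainab 1/5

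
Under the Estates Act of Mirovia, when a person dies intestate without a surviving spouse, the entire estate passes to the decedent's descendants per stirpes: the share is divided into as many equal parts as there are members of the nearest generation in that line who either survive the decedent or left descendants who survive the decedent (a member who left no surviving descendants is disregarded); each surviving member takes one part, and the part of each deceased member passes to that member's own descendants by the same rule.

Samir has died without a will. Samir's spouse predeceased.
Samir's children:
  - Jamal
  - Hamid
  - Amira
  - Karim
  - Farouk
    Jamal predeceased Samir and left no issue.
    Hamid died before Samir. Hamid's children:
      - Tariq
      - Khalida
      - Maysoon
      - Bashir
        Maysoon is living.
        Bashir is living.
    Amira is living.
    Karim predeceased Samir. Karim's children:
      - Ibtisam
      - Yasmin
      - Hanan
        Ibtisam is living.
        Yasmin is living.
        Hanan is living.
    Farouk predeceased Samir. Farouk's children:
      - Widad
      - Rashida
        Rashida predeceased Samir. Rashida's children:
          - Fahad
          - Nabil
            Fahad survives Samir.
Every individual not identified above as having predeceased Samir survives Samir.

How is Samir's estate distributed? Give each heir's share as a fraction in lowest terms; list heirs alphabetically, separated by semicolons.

There is no surviving spouse, so the entire estate passes to Samir's descendants per stirpes.
Jamal left no surviving issue, so that branch lapses and is disregarded.
The estate is divided into 4 equal shares of 1/4 among Hamid, Amira, Karim, Farouk.
Hamid predeceased; the 1/4 allotted to Hamid's branch passes to Hamid's issue by representation.
The 1/4 is divided into 4 equal shares of 1/16 among Tariq, Khalida, Maysoon, Bashir.
Tariq is living and takes 1/16.
Khalida is living and takes 1/16.
Maysoon is living and takes 1/16.
Bashir is living and takes 1/16.
Amira is living and takes 1/4.
Karim predeceased; the 1/4 allotted to Karim's branch passes to Karim's issue by representation.
The 1/4 is divided into 3 equal shares of 1/12 among Ibtisam, Yasmin, Hanan.
Ibtisam is living and takes 1/12.
Yasmin is living and takes 1/12.
Hanan is living and takes 1/12.
Farouk predeceased; the 1/4 allotted to Farouk's branch passes to Farouk's issue by representation.
The 1/4 is divided into 2 equal shares of 1/8 among Widad, Rashida.
Widad is living and takes 1/8.
Rashida predeceased; the 1/8 allotted to Rashida's branch passes to Rashida's issue by representation.
The 1/8 is divided into 2 equal shares of 1/16 among Fahad, Nabil.
Fahad is living and takes 1/16.
Nabil is living and takes 1/16.

Amira 1/4; Bashir 1/16; Fahad 1/16; Hanan 1/12; Ibtisam 1/12; Khalida 1/16; Maysoon 1/16; Nabil 1/16; Tariq 1/16; Widad 1/8; Yasmin 1/12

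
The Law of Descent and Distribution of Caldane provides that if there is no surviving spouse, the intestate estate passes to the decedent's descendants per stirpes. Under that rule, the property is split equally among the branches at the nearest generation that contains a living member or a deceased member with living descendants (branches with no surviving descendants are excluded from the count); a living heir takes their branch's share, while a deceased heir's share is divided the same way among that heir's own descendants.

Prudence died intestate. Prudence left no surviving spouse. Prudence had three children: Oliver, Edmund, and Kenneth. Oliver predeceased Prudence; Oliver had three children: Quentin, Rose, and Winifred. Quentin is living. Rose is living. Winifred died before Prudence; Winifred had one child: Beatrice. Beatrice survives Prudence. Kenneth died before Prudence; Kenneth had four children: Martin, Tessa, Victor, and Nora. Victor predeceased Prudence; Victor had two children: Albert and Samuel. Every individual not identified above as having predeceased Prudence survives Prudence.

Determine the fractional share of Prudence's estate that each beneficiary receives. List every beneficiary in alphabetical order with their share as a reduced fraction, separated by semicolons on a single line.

There is no surviving spouse, so the entire estate passes to Prudence's descendants per stirpes.
The estate is divided into 3 equal shares of 1/3 among Oliver, Edmund, Kenneth.
Oliver predeceased; the 1/3 allotted to Oliver's branch passes to Oliver's issue by representation.
The 1/3 is divided into 3 equal shares of 1/9 among Quentin, Rose, Winifred.
Quentin is living and takes 1/9.
Rose is living and takes 1/9.
Winifred predeceased; the 1/9 allotted to Winifred's branch passes to Winifred's issue by representation.
Beatrice is the sole taker at this level and receives the full 1/9.
Edmund is living and takes 1/3.
Kenneth predeceased; the 1/3 allotted to Kenneth's branch passes to Kenneth's issue by representation.
The 1/3 is divided into 4 equal shares of 1/12 among Martin, Tessa, Victor, Nora.
Martin is living and takes 1/12.
Tessa is living and takes 1/12.
Victor predeceased; the 1/12 allotted to Victor's branch passes to Victor's issue by representation.
The 1/12 is divided into 2 equal shares of 1/24 among Albert, Samuel.
Albert is living and takes 1/24.
Samuel is living and takes 1/24.
Nora is living and takes 1/12.

Albert 1/24; Beatrice 1/9; Edmund 1/3; Martin 1/12; Nora 1/12; Quentin 1/9; Rose 1/9; Samuel 1/24; Tessa 1/12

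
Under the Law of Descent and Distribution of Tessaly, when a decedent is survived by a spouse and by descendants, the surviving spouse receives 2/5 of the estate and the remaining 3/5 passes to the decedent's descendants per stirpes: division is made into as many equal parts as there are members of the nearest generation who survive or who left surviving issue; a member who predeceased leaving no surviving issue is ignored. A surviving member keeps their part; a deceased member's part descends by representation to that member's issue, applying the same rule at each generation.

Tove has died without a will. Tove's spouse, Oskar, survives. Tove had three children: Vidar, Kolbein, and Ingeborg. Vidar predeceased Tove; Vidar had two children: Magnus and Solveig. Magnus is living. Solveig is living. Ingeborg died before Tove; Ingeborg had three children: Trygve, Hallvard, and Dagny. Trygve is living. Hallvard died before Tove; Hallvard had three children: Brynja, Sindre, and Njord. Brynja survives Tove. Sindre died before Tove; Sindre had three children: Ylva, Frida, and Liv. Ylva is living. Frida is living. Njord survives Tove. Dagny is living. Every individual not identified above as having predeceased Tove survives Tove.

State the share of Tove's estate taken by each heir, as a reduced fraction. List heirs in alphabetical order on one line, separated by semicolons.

Brynja 1/45; Dagny 1/15; Frida 1/135; Kolbein 1/5; Liv 1/135; Magnus 1/10; Njord 1/45; Oskar 2/5; Solveig 1/10; Trygve 1/15; Ylva 1/135

Oskar, as surviving spouse, takes 2/5.
The remaining 3/5 passes to Tove's descendants per stirpes.
The 3/5 is divided into 3 equal shares of 1/5 among Vidar, Kolbein, Ingeborg.
Vidar predeceased; the 1/5 allotted to Vidar's branch passes to Vidar's issue by representation.
The 1/5 is divided into 2 equal shares of 1/10 among Magnus, Solveig.
Magnus is living and takes 1/10.
Solveig is living and takes 1/10.
Kolbein is living and takes 1/5.
Ingeborg predeceased; the 1/5 allotted to Ingeborg's branch passes to Ingeborg's issue by representation.
The 1/5 is divided into 3 equal shares of 1/15 among Trygve, Hallvard, Dagny.
Trygve is living and takes 1/15.
Hallvard predeceased; the 1/15 allotted to Hallvard's branch passes to Hallvard's issue by representation.
The 1/15 is divided into 3 equal shares of 1/45 among Brynja, Sindre, Njord.
Brynja is living and takes 1/45.
Sindre predeceased; the 1/45 allotted to Sindre's branch passes to Sindre's issue by representation.
The 1/45 is divided into 3 equal shares of 1/135 among Ylva, Frida, Liv.
Ylva is living and takes 1/135.
Frida is living and takes 1/135.
Liv is living and takes 1/135.
Njord is living and takes 1/45.
Dagny is living and takes 1/15.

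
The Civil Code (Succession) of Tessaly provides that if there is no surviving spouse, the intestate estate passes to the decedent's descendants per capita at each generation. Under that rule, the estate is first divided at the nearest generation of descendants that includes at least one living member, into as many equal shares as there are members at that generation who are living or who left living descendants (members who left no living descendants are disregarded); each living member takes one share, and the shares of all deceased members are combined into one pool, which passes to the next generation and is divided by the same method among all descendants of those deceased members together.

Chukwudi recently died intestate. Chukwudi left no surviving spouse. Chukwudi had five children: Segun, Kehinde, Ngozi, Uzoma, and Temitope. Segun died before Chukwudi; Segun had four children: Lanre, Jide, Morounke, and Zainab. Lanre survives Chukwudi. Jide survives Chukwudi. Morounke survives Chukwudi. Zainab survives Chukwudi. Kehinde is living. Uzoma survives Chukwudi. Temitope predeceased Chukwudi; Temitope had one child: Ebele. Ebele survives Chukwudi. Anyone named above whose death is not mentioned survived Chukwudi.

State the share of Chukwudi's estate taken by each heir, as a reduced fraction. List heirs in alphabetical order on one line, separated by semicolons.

There is no surviving spouse, so the entire estate passes to Chukwudi's descendants per capita at each generation.
At generation 1 (Segun, Kehinde, Ngozi, Uzoma, Temitope) there are 5 shares of (1)/5 = 1/5 each.
Living: Kehinde, Ngozi, and Uzoma — each takes 1/5.
Deceased: Segun and Temitope. Their combined 2/5 is pooled and carried to generation 2.
At generation 2 (Lanre, Jide, Morounke, Zainab, Ebele) there are 5 shares of (2/5)/5 = 2/25 each.
Living: Lanre, Jide, Morounke, Zainab, and Ebele — each takes 2/25.

Ebele 2/25; Jide 2/25; Kehinde 1/5; Lanre 2/25; Morounke 2/25; Ngozi 1/5; Uzoma 1/5; Zainab 2/25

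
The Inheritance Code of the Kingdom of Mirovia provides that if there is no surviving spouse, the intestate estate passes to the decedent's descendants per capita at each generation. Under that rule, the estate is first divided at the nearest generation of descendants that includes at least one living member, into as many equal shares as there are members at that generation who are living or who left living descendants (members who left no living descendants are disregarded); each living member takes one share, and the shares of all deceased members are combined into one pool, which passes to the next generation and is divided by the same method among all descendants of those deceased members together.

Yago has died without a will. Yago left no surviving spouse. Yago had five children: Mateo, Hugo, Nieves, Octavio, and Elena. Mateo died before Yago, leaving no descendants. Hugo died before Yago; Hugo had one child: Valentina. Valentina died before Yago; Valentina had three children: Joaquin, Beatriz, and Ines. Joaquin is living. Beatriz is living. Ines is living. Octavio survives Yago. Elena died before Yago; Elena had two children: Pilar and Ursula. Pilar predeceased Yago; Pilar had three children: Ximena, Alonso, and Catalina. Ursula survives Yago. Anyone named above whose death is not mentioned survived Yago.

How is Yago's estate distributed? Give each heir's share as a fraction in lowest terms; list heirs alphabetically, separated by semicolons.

Alonso 1/18; Beatriz 1/18; Catalina 1/18; Ines 1/18; Joaquin 1/18; Nieves 1/4; Octavio 1/4; Ursula 1/6; Ximena 1/18

There is no surviving spouse, so the entire estate passes to Yago's descendants per capita at each generation.
At generation 1 (Hugo, Nieves, Octavio, Elena) there are 4 shares of (1)/4 = 1/4 each.
Living: Nieves and Octavio — each takes 1/4.
Deceased: Hugo and Elena. Their combined 1/2 is pooled and carried to generation 2.
At generation 2 (Valentina, Pilar, Ursula) there are 3 shares of (1/2)/3 = 1/6 each.
Living: Ursula — each takes 1/6.
Deceased: Valentina and Pilar. Their combined 1/3 is pooled and carried to generation 3.
At generation 3 (Joaquin, Beatriz, Ines, Ximena, Alonso, Catalina) there are 6 shares of (1/3)/6 = 1/18 each.
Living: Joaquin, Beatriz, Ines, Ximena, Alonso, and Catalina — each takes 1/18.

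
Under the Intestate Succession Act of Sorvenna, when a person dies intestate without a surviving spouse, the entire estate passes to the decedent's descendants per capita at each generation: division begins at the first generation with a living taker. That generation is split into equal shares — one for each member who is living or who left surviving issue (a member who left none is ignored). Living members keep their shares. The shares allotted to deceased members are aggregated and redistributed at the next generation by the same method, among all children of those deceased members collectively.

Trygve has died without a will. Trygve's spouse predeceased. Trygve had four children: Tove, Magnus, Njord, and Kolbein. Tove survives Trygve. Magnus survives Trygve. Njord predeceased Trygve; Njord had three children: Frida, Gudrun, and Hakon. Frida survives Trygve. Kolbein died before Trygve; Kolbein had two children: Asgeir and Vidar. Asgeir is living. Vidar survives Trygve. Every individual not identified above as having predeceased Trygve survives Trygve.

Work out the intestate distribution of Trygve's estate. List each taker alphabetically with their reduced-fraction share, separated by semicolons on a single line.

There is no surviving spouse, so the entire estate passes to Trygve's descendants per capita at each generation.
At generation 1 (Tove, Magnus, Njord, Kolbein) there are 4 shares of (1)/4 = 1/4 each.
Living: Tove and Magnus — each takes 1/4.
Deceased: Njord and Kolbein. Their combined 1/2 is pooled and carried to generation 2.
At generation 2 (Frida, Gudrun, Hakon, Asgeir, Vidar) there are 5 shares of (1/2)/5 = 1/10 each.
Living: Frida, Gudrun, Hakon, Asgeir, and Vidar — each takes 1/10.

Asgeir 1/10; Frida 1/10; Gudrun 1/10; Hakon 1/10; Magnus 1/4; Tove 1/4; Vidar 1/10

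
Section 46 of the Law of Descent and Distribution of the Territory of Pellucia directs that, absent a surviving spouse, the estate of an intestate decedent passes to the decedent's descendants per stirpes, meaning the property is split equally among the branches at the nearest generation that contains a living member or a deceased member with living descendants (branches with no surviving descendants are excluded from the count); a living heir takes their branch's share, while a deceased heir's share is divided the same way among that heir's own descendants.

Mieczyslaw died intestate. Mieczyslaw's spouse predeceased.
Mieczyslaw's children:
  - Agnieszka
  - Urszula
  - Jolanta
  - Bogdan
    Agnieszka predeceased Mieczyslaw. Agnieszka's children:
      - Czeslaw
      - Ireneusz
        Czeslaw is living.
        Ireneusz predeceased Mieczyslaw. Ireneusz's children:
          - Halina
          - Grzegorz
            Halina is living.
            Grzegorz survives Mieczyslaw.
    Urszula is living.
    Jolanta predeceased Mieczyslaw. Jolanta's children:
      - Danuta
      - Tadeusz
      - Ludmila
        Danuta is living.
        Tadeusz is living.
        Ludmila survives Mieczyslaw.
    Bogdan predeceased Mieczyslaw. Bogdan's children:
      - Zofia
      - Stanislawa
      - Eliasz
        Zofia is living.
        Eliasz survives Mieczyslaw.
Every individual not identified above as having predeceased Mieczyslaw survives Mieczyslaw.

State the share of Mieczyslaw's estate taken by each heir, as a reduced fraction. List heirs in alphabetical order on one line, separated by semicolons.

There is no surviving spouse, so the entire estate passes to Mieczyslaw's descendants per stirpes.
The estate is divided into 4 equal shares of 1/4 among Agnieszka, Urszula, Jolanta, Bogdan.
Agnieszka predeceased; the 1/4 allotted to Agnieszka's branch passes to Agnieszka's issue by representation.
The 1/4 is divided into 2 equal shares of 1/8 among Czeslaw, Ireneusz.
Czeslaw is living and takes 1/8.
Ireneusz predeceased; the 1/8 allotted to Ireneusz's branch passes to Ireneusz's issue by representation.
The 1/8 is divided into 2 equal shares of 1/16 among Halina, Grzegorz.
Halina is living and takes 1/16.
Grzegorz is living and takes 1/16.
Urszula is living and takes 1/4.
Jolanta predeceased; the 1/4 allotted to Jolanta's branch passes to Jolanta's issue by representation.
The 1/4 is divided into 3 equal shares of 1/12 among Danuta, Tadeusz, Ludmila.
Danuta is living and takes 1/12.
Tadeusz is living and takes 1/12.
Ludmila is living and takes 1/12.
Bogdan predeceased; the 1/4 allotted to Bogdan's branch passes to Bogdan's issue by representation.
The 1/4 is divided into 3 equal shares of 1/12 among Zofia, Stanislawa, Eliasz.
Zofia is living and takes 1/12.
Stanislawa is living and takes 1/12.
Eliasz is living and takes 1/12.

Czeslaw 1/8; Danuta 1/12; Eliasz 1/12; Grzegorz 1/16; Halina 1/16; Ludmila 1/12; Stanislawa 1/12; Tadeusz 1/12; Urszula 1/4; Zofia 1/12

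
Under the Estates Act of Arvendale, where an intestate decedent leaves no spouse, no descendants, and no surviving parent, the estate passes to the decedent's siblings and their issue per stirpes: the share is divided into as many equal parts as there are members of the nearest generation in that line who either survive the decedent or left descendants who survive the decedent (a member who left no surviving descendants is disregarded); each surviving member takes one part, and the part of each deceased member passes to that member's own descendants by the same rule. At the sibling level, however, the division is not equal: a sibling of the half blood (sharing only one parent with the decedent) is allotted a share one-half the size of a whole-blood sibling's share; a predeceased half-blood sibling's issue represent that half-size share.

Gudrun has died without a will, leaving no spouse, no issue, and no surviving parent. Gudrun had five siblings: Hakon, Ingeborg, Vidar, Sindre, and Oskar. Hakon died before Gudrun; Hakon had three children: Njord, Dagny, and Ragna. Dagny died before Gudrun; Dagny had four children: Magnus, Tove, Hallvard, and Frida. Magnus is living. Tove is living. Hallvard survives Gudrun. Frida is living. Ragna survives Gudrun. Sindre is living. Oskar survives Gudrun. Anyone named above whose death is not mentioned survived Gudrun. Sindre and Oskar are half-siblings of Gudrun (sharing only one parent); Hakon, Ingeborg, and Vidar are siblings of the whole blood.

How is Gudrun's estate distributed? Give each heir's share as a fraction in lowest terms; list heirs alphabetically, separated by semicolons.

No spouse, descendants, or parent survives, so the estate passes to Gudrun's siblings per stirpes.
Half-blood siblings count for one-half the weight of whole-blood siblings at the initial division.
Dividing 1 in proportion to weights (total weight 4): Hakon (weight 1) → 1/4; Ingeborg (weight 1) → 1/4; Vidar (weight 1) → 1/4; Sindre (weight 1/2) → 1/8; Oskar (weight 1/2) → 1/8.
Hakon predeceased; the 1/4 allotted to Hakon's branch passes to Hakon's issue by representation.
The 1/4 is divided into 3 equal shares of 1/12 among Njord, Dagny, Ragna.
Njord is living and takes 1/12.
Dagny predeceased; the 1/12 allotted to Dagny's branch passes to Dagny's issue by representation.
The 1/12 is divided into 4 equal shares of 1/48 among Magnus, Tove, Hallvard, Frida.
Magnus is living and takes 1/48.
Tove is living and takes 1/48.
Hallvard is living and takes 1/48.
Frida is living and takes 1/48.
Ragna is living and takes 1/12.
Ingeborg is living and takes 1/4.
Vidar is living and takes 1/4.
Sindre is living and takes 1/8.
Oskar is living and takes 1/8.

Frida 1/48; Hallvard 1/48; Ingeborg 1/4; Magnus 1/48; Njord 1/12; Oskar 1/8; Ragna 1/12; Sindre 1/8; Tove 1/48; Vidar 1/4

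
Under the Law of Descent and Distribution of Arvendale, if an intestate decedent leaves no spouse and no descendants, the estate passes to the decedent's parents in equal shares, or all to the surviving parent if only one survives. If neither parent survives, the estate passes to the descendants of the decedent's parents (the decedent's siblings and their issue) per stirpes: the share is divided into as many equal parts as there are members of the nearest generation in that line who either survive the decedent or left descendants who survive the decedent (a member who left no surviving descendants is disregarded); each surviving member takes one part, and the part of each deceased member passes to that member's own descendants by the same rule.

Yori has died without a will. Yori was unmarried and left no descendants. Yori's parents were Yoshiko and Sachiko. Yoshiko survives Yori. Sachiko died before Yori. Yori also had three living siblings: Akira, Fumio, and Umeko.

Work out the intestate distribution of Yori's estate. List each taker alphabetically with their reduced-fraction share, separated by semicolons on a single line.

Yoshiko 1

Only one parent, Yoshiko, survives, so Yoshiko takes the entire estate. The siblings take nothing because a surviving parent has priority.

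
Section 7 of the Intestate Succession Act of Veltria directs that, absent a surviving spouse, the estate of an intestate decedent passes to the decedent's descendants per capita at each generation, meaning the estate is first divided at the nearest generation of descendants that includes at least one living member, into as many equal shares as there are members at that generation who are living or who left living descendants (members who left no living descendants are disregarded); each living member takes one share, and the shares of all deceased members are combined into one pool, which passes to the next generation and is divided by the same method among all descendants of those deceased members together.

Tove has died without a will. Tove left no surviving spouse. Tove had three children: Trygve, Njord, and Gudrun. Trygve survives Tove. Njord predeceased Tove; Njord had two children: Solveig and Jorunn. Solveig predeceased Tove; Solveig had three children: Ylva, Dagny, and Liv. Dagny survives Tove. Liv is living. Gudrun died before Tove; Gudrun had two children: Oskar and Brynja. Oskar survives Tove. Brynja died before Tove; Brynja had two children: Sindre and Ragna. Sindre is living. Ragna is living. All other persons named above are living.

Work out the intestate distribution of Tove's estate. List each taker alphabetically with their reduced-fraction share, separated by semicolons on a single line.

Dagny 1/15; Jorunn 1/6; Liv 1/15; Oskar 1/6; Ragna 1/15; Sindre 1/15; Trygve 1/3; Ylva 1/15

There is no surviving spouse, so the entire estate passes to Tove's descendants per capita at each generation.
At generation 1 (Trygve, Njord, Gudrun) there are 3 shares of (1)/3 = 1/3 each.
Living: Trygve — each takes 1/3.
Deceased: Njord and Gudrun. Their combined 2/3 is pooled and carried to generation 2.
At generation 2 (Solveig, Jorunn, Oskar, Brynja) there are 4 shares of (2/3)/4 = 1/6 each.
Living: Jorunn and Oskar — each takes 1/6.
Deceased: Solveig and Brynja. Their combined 1/3 is pooled and carried to generation 3.
At generation 3 (Ylva, Dagny, Liv, Sindre, Ragna) there are 5 shares of (1/3)/5 = 1/15 each.
Living: Ylva, Dagny, Liv, Sindre, and Ragna — each takes 1/15.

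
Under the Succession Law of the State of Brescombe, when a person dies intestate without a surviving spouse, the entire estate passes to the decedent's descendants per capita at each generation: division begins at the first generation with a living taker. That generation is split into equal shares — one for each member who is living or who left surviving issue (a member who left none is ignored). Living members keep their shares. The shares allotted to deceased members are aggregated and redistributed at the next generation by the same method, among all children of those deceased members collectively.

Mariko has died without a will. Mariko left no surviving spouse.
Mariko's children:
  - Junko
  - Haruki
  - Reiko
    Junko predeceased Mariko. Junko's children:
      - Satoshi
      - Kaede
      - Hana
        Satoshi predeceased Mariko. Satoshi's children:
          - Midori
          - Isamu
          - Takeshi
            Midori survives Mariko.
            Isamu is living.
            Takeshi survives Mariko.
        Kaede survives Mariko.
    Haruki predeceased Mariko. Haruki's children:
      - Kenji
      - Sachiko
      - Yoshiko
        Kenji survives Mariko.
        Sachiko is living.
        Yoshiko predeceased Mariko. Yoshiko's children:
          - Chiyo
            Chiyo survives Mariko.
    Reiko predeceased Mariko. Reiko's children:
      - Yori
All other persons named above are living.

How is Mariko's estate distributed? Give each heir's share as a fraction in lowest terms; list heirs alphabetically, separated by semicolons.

Chiyo 1/14; Hana 1/7; Isamu 1/14; Kaede 1/7; Kenji 1/7; Midori 1/14; Sachiko 1/7; Takeshi 1/14; Yori 1/7

There is no surviving spouse, so the entire estate passes to Mariko's descendants per capita at each generation.
No one at generation 1 (Junko, Haruki, Reiko) is living; moving to the next generation.
At generation 2 (Satoshi, Kaede, Hana, Kenji, Sachiko, Yoshiko, Yori) there are 7 shares of (1)/7 = 1/7 each.
Living: Kaede, Hana, Kenji, Sachiko, and Yori — each takes 1/7.
Deceased: Satoshi and Yoshiko. Their combined 2/7 is pooled and carried to generation 3.
At generation 3 (Midori, Isamu, Takeshi, Chiyo) there are 4 shares of (2/7)/4 = 1/14 each.
Living: Midori, Isamu, Takeshi, and Chiyo — each takes 1/14.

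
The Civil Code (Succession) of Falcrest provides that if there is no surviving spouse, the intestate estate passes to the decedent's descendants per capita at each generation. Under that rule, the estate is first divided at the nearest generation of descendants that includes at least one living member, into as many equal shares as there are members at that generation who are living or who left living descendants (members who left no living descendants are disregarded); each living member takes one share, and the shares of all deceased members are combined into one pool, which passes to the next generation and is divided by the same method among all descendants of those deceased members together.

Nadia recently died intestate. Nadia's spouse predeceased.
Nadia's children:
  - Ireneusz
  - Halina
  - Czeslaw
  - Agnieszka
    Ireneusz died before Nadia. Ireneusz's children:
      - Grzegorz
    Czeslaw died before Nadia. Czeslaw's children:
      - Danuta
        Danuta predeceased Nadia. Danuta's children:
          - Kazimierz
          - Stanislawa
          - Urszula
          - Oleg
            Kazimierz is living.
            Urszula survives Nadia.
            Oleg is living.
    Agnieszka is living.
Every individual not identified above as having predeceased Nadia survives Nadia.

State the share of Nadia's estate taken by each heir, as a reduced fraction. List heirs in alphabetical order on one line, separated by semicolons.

There is no surviving spouse, so the entire estate passes to Nadia's descendants per capita at each generation.
At generation 1 (Ireneusz, Halina, Czeslaw, Agnieszka) there are 4 shares of (1)/4 = 1/4 each.
Living: Halina and Agnieszka — each takes 1/4.
Deceased: Ireneusz and Czeslaw. Their combined 1/2 is pooled and carried to generation 2.
At generation 2 (Grzegorz, Danuta) there are 2 shares of (1/2)/2 = 1/4 each.
Living: Grzegorz — each takes 1/4.
Deceased: Danuta. That 1/4 share is carried to generation 3.
At generation 3 (Kazimierz, Stanislawa, Urszula, Oleg) there are 4 shares of (1/4)/4 = 1/16 each.
Living: Kazimierz, Stanislawa, Urszula, and Oleg — each takes 1/16.

Agnieszka 1/4; Grzegorz 1/4; Halina 1/4; Kazimierz 1/16; Oleg 1/16; Stanislawa 1/16; Urszula 1/16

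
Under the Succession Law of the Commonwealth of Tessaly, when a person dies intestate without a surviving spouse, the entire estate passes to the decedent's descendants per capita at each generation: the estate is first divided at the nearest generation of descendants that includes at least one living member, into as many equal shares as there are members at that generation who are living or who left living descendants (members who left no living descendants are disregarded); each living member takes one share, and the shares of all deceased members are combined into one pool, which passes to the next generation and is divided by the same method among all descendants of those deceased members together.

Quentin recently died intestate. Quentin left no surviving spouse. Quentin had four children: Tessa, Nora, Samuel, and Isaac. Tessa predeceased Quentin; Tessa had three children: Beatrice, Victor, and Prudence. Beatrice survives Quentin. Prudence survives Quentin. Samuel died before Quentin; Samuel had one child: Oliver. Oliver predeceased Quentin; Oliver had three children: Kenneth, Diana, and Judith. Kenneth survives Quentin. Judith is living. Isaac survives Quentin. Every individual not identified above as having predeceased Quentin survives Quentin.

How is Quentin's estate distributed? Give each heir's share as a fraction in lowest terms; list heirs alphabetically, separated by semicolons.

There is no surviving spouse, so the entire estate passes to Quentin's descendants per capita at each generation.
At generation 1 (Tessa, Nora, Samuel, Isaac) there are 4 shares of (1)/4 = 1/4 each.
Living: Nora and Isaac — each takes 1/4.
Deceased: Tessa and Samuel. Their combined 1/2 is pooled and carried to generation 2.
At generation 2 (Beatrice, Victor, Prudence, Oliver) there are 4 shares of (1/2)/4 = 1/8 each.
Living: Beatrice, Victor, and Prudence — each takes 1/8.
Deceased: Oliver. That 1/8 share is carried to generation 3.
At generation 3 (Kenneth, Diana, Judith) there are 3 shares of (1/8)/3 = 1/24 each.
Living: Kenneth, Diana, and Judith — each takes 1/24.

Beatrice 1/8; Diana 1/24; Isaac 1/4; Judith 1/24; Kenneth 1/24; Nora 1/4; Prudence 1/8; Victor 1/8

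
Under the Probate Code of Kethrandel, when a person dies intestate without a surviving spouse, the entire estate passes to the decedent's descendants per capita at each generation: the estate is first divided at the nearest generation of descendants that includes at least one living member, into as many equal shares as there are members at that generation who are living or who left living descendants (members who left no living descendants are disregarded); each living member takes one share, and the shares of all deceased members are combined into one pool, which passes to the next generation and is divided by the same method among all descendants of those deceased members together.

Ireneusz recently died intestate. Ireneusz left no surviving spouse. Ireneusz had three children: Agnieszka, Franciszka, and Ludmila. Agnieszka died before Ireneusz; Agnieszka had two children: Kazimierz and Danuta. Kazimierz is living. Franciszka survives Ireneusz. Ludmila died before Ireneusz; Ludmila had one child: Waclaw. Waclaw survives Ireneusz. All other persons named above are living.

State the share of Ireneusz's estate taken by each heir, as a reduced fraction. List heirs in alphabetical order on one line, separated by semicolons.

There is no surviving spouse, so the entire estate passes to Ireneusz's descendants per capita at each generation.
At generation 1 (Agnieszka, Franciszka, Ludmila) there are 3 shares of (1)/3 = 1/3 each.
Living: Franciszka — each takes 1/3.
Deceased: Agnieszka and Ludmila. Their combined 2/3 is pooled and carried to generation 2.
At generation 2 (Kazimierz, Danuta, Waclaw) there are 3 shares of (2/3)/3 = 2/9 each.
Living: Kazimierz, Danuta, and Waclaw — each takes 2/9.

Danuta 2/9; Franciszka 1/3; Kazimierz 2/9; Waclaw 2/9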